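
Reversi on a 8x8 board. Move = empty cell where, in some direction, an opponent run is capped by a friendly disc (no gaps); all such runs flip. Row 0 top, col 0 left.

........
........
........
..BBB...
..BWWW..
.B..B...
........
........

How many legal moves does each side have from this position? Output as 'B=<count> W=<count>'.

Answer: B=6 W=9

Derivation:
-- B to move --
(3,5): no bracket -> illegal
(3,6): flips 1 -> legal
(4,6): flips 3 -> legal
(5,2): flips 1 -> legal
(5,3): flips 1 -> legal
(5,5): flips 1 -> legal
(5,6): flips 1 -> legal
B mobility = 6
-- W to move --
(2,1): flips 1 -> legal
(2,2): flips 1 -> legal
(2,3): flips 2 -> legal
(2,4): flips 1 -> legal
(2,5): flips 1 -> legal
(3,1): no bracket -> illegal
(3,5): no bracket -> illegal
(4,0): no bracket -> illegal
(4,1): flips 1 -> legal
(5,0): no bracket -> illegal
(5,2): no bracket -> illegal
(5,3): no bracket -> illegal
(5,5): no bracket -> illegal
(6,0): no bracket -> illegal
(6,1): no bracket -> illegal
(6,2): no bracket -> illegal
(6,3): flips 1 -> legal
(6,4): flips 1 -> legal
(6,5): flips 1 -> legal
W mobility = 9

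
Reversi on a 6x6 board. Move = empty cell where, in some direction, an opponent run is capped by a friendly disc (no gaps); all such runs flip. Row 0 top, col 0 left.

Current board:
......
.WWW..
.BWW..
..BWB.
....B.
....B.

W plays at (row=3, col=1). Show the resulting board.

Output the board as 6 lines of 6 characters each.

Place W at (3,1); scan 8 dirs for brackets.
Dir NW: first cell '.' (not opp) -> no flip
Dir N: opp run (2,1) capped by W -> flip
Dir NE: first cell 'W' (not opp) -> no flip
Dir W: first cell '.' (not opp) -> no flip
Dir E: opp run (3,2) capped by W -> flip
Dir SW: first cell '.' (not opp) -> no flip
Dir S: first cell '.' (not opp) -> no flip
Dir SE: first cell '.' (not opp) -> no flip
All flips: (2,1) (3,2)

Answer: ......
.WWW..
.WWW..
.WWWB.
....B.
....B.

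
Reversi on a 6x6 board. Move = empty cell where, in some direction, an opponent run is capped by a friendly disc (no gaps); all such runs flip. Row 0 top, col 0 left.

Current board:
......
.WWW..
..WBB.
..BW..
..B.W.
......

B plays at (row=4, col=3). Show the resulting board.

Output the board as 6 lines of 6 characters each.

Answer: ......
.WWW..
..WBB.
..BB..
..BBW.
......

Derivation:
Place B at (4,3); scan 8 dirs for brackets.
Dir NW: first cell 'B' (not opp) -> no flip
Dir N: opp run (3,3) capped by B -> flip
Dir NE: first cell '.' (not opp) -> no flip
Dir W: first cell 'B' (not opp) -> no flip
Dir E: opp run (4,4), next='.' -> no flip
Dir SW: first cell '.' (not opp) -> no flip
Dir S: first cell '.' (not opp) -> no flip
Dir SE: first cell '.' (not opp) -> no flip
All flips: (3,3)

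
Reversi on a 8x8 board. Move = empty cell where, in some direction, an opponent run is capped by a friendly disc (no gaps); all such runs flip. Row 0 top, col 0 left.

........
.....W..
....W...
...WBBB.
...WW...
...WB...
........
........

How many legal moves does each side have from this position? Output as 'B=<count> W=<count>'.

-- B to move --
(0,4): no bracket -> illegal
(0,5): no bracket -> illegal
(0,6): no bracket -> illegal
(1,3): flips 1 -> legal
(1,4): flips 1 -> legal
(1,6): no bracket -> illegal
(2,2): no bracket -> illegal
(2,3): no bracket -> illegal
(2,5): no bracket -> illegal
(2,6): no bracket -> illegal
(3,2): flips 2 -> legal
(4,2): no bracket -> illegal
(4,5): no bracket -> illegal
(5,2): flips 2 -> legal
(5,5): no bracket -> illegal
(6,2): flips 2 -> legal
(6,3): no bracket -> illegal
(6,4): no bracket -> illegal
B mobility = 5
-- W to move --
(2,3): no bracket -> illegal
(2,5): flips 1 -> legal
(2,6): flips 1 -> legal
(2,7): no bracket -> illegal
(3,7): flips 3 -> legal
(4,5): no bracket -> illegal
(4,6): flips 1 -> legal
(4,7): no bracket -> illegal
(5,5): flips 1 -> legal
(6,3): no bracket -> illegal
(6,4): flips 1 -> legal
(6,5): flips 1 -> legal
W mobility = 7

Answer: B=5 W=7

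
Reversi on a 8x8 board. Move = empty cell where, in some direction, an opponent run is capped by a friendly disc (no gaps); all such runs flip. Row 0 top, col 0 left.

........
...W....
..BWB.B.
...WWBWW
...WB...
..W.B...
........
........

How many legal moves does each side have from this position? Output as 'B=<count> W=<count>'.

Answer: B=5 W=12

Derivation:
-- B to move --
(0,2): flips 1 -> legal
(0,3): no bracket -> illegal
(0,4): flips 1 -> legal
(1,2): no bracket -> illegal
(1,4): no bracket -> illegal
(2,5): no bracket -> illegal
(2,7): no bracket -> illegal
(3,2): flips 3 -> legal
(4,1): no bracket -> illegal
(4,2): flips 2 -> legal
(4,5): no bracket -> illegal
(4,6): flips 1 -> legal
(4,7): no bracket -> illegal
(5,1): no bracket -> illegal
(5,3): no bracket -> illegal
(6,1): no bracket -> illegal
(6,2): no bracket -> illegal
(6,3): no bracket -> illegal
B mobility = 5
-- W to move --
(1,1): flips 1 -> legal
(1,2): no bracket -> illegal
(1,4): flips 1 -> legal
(1,5): flips 2 -> legal
(1,6): flips 1 -> legal
(1,7): no bracket -> illegal
(2,1): flips 1 -> legal
(2,5): flips 1 -> legal
(2,7): no bracket -> illegal
(3,1): flips 1 -> legal
(3,2): no bracket -> illegal
(4,5): flips 1 -> legal
(4,6): flips 2 -> legal
(5,3): no bracket -> illegal
(5,5): flips 1 -> legal
(6,3): no bracket -> illegal
(6,4): flips 2 -> legal
(6,5): flips 1 -> legal
W mobility = 12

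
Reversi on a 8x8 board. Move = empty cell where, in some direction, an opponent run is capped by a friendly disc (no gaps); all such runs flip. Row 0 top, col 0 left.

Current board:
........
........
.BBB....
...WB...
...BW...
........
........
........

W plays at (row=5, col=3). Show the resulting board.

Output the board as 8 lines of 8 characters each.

Place W at (5,3); scan 8 dirs for brackets.
Dir NW: first cell '.' (not opp) -> no flip
Dir N: opp run (4,3) capped by W -> flip
Dir NE: first cell 'W' (not opp) -> no flip
Dir W: first cell '.' (not opp) -> no flip
Dir E: first cell '.' (not opp) -> no flip
Dir SW: first cell '.' (not opp) -> no flip
Dir S: first cell '.' (not opp) -> no flip
Dir SE: first cell '.' (not opp) -> no flip
All flips: (4,3)

Answer: ........
........
.BBB....
...WB...
...WW...
...W....
........
........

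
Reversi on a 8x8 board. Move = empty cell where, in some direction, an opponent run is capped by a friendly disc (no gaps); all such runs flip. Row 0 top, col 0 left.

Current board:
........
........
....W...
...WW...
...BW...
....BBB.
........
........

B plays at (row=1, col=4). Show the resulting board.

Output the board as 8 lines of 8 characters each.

Answer: ........
....B...
....B...
...WB...
...BB...
....BBB.
........
........

Derivation:
Place B at (1,4); scan 8 dirs for brackets.
Dir NW: first cell '.' (not opp) -> no flip
Dir N: first cell '.' (not opp) -> no flip
Dir NE: first cell '.' (not opp) -> no flip
Dir W: first cell '.' (not opp) -> no flip
Dir E: first cell '.' (not opp) -> no flip
Dir SW: first cell '.' (not opp) -> no flip
Dir S: opp run (2,4) (3,4) (4,4) capped by B -> flip
Dir SE: first cell '.' (not opp) -> no flip
All flips: (2,4) (3,4) (4,4)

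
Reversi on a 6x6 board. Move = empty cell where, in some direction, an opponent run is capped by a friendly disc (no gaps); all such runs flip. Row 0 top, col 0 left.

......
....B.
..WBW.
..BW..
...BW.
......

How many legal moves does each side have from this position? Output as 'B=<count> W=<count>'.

Answer: B=5 W=5

Derivation:
-- B to move --
(1,1): no bracket -> illegal
(1,2): flips 1 -> legal
(1,3): no bracket -> illegal
(1,5): no bracket -> illegal
(2,1): flips 1 -> legal
(2,5): flips 1 -> legal
(3,1): no bracket -> illegal
(3,4): flips 2 -> legal
(3,5): no bracket -> illegal
(4,2): no bracket -> illegal
(4,5): flips 1 -> legal
(5,3): no bracket -> illegal
(5,4): no bracket -> illegal
(5,5): no bracket -> illegal
B mobility = 5
-- W to move --
(0,3): no bracket -> illegal
(0,4): flips 1 -> legal
(0,5): no bracket -> illegal
(1,2): no bracket -> illegal
(1,3): flips 1 -> legal
(1,5): no bracket -> illegal
(2,1): no bracket -> illegal
(2,5): no bracket -> illegal
(3,1): flips 1 -> legal
(3,4): no bracket -> illegal
(4,1): no bracket -> illegal
(4,2): flips 2 -> legal
(5,2): no bracket -> illegal
(5,3): flips 1 -> legal
(5,4): no bracket -> illegal
W mobility = 5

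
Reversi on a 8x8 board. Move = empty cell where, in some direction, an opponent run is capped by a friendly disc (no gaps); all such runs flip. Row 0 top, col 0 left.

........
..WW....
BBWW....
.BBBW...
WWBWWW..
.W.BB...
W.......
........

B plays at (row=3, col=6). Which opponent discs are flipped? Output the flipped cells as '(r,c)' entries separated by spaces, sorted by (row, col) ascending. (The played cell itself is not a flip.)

Answer: (4,5)

Derivation:
Dir NW: first cell '.' (not opp) -> no flip
Dir N: first cell '.' (not opp) -> no flip
Dir NE: first cell '.' (not opp) -> no flip
Dir W: first cell '.' (not opp) -> no flip
Dir E: first cell '.' (not opp) -> no flip
Dir SW: opp run (4,5) capped by B -> flip
Dir S: first cell '.' (not opp) -> no flip
Dir SE: first cell '.' (not opp) -> no flip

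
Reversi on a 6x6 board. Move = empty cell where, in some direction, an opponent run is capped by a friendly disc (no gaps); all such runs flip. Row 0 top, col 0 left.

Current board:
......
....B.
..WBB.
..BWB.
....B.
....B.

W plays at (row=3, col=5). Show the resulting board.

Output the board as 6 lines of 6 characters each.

Answer: ......
....B.
..WBB.
..BWWW
....B.
....B.

Derivation:
Place W at (3,5); scan 8 dirs for brackets.
Dir NW: opp run (2,4), next='.' -> no flip
Dir N: first cell '.' (not opp) -> no flip
Dir NE: edge -> no flip
Dir W: opp run (3,4) capped by W -> flip
Dir E: edge -> no flip
Dir SW: opp run (4,4), next='.' -> no flip
Dir S: first cell '.' (not opp) -> no flip
Dir SE: edge -> no flip
All flips: (3,4)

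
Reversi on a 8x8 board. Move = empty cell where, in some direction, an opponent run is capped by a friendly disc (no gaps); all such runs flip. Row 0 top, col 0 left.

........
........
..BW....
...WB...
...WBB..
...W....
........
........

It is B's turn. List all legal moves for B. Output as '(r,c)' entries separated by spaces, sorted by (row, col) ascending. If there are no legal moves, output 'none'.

(1,2): flips 1 -> legal
(1,3): no bracket -> illegal
(1,4): no bracket -> illegal
(2,4): flips 1 -> legal
(3,2): flips 1 -> legal
(4,2): flips 1 -> legal
(5,2): flips 1 -> legal
(5,4): no bracket -> illegal
(6,2): flips 1 -> legal
(6,3): no bracket -> illegal
(6,4): no bracket -> illegal

Answer: (1,2) (2,4) (3,2) (4,2) (5,2) (6,2)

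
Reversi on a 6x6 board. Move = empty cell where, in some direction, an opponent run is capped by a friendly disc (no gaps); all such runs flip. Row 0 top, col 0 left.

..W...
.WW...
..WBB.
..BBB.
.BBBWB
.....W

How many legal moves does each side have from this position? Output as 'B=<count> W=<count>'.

-- B to move --
(0,0): flips 2 -> legal
(0,1): flips 1 -> legal
(0,3): no bracket -> illegal
(1,0): no bracket -> illegal
(1,3): no bracket -> illegal
(2,0): no bracket -> illegal
(2,1): flips 1 -> legal
(3,1): no bracket -> illegal
(3,5): no bracket -> illegal
(5,3): no bracket -> illegal
(5,4): flips 1 -> legal
B mobility = 4
-- W to move --
(1,3): no bracket -> illegal
(1,4): flips 2 -> legal
(1,5): no bracket -> illegal
(2,1): no bracket -> illegal
(2,5): flips 2 -> legal
(3,0): no bracket -> illegal
(3,1): no bracket -> illegal
(3,5): flips 1 -> legal
(4,0): flips 3 -> legal
(5,0): no bracket -> illegal
(5,1): no bracket -> illegal
(5,2): flips 2 -> legal
(5,3): no bracket -> illegal
(5,4): no bracket -> illegal
W mobility = 5

Answer: B=4 W=5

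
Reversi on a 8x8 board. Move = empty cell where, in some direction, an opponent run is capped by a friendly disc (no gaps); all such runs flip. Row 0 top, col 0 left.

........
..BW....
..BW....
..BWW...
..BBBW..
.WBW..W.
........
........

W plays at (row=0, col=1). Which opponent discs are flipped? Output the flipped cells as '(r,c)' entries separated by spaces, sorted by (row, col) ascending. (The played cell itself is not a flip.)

Answer: (1,2)

Derivation:
Dir NW: edge -> no flip
Dir N: edge -> no flip
Dir NE: edge -> no flip
Dir W: first cell '.' (not opp) -> no flip
Dir E: first cell '.' (not opp) -> no flip
Dir SW: first cell '.' (not opp) -> no flip
Dir S: first cell '.' (not opp) -> no flip
Dir SE: opp run (1,2) capped by W -> flip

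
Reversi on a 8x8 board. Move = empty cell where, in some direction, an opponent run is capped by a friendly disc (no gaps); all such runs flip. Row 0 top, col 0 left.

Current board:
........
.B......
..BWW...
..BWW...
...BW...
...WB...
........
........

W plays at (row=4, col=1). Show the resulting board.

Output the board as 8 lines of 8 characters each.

Place W at (4,1); scan 8 dirs for brackets.
Dir NW: first cell '.' (not opp) -> no flip
Dir N: first cell '.' (not opp) -> no flip
Dir NE: opp run (3,2) capped by W -> flip
Dir W: first cell '.' (not opp) -> no flip
Dir E: first cell '.' (not opp) -> no flip
Dir SW: first cell '.' (not opp) -> no flip
Dir S: first cell '.' (not opp) -> no flip
Dir SE: first cell '.' (not opp) -> no flip
All flips: (3,2)

Answer: ........
.B......
..BWW...
..WWW...
.W.BW...
...WB...
........
........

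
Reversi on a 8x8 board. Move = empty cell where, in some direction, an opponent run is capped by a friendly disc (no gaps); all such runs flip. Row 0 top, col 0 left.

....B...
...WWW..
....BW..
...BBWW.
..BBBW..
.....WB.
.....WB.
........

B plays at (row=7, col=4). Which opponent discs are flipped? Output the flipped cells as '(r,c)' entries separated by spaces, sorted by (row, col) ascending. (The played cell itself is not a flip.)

Dir NW: first cell '.' (not opp) -> no flip
Dir N: first cell '.' (not opp) -> no flip
Dir NE: opp run (6,5) capped by B -> flip
Dir W: first cell '.' (not opp) -> no flip
Dir E: first cell '.' (not opp) -> no flip
Dir SW: edge -> no flip
Dir S: edge -> no flip
Dir SE: edge -> no flip

Answer: (6,5)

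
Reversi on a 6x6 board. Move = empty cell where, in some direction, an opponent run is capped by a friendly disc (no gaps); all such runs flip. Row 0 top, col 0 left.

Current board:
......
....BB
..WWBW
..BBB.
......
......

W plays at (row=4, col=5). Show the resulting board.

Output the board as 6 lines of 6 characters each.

Answer: ......
....BB
..WWBW
..BBW.
.....W
......

Derivation:
Place W at (4,5); scan 8 dirs for brackets.
Dir NW: opp run (3,4) capped by W -> flip
Dir N: first cell '.' (not opp) -> no flip
Dir NE: edge -> no flip
Dir W: first cell '.' (not opp) -> no flip
Dir E: edge -> no flip
Dir SW: first cell '.' (not opp) -> no flip
Dir S: first cell '.' (not opp) -> no flip
Dir SE: edge -> no flip
All flips: (3,4)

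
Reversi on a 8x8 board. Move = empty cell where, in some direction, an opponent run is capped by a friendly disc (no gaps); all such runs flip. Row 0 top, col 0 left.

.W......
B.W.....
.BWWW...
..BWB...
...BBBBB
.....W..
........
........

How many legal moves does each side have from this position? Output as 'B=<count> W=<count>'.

Answer: B=9 W=10

Derivation:
-- B to move --
(0,0): no bracket -> illegal
(0,2): flips 2 -> legal
(0,3): flips 1 -> legal
(1,1): flips 2 -> legal
(1,3): flips 2 -> legal
(1,4): flips 2 -> legal
(1,5): no bracket -> illegal
(2,5): flips 3 -> legal
(3,1): no bracket -> illegal
(3,5): no bracket -> illegal
(4,2): no bracket -> illegal
(5,4): no bracket -> illegal
(5,6): no bracket -> illegal
(6,4): flips 1 -> legal
(6,5): flips 1 -> legal
(6,6): flips 1 -> legal
B mobility = 9
-- W to move --
(0,0): no bracket -> illegal
(1,1): no bracket -> illegal
(2,0): flips 1 -> legal
(2,5): no bracket -> illegal
(3,0): flips 1 -> legal
(3,1): flips 1 -> legal
(3,5): flips 2 -> legal
(3,6): no bracket -> illegal
(3,7): flips 1 -> legal
(4,1): flips 1 -> legal
(4,2): flips 1 -> legal
(5,2): no bracket -> illegal
(5,3): flips 1 -> legal
(5,4): flips 2 -> legal
(5,6): flips 2 -> legal
(5,7): no bracket -> illegal
W mobility = 10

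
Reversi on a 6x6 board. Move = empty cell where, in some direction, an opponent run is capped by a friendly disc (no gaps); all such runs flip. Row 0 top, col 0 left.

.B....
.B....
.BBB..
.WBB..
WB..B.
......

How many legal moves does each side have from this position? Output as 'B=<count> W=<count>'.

Answer: B=1 W=4

Derivation:
-- B to move --
(2,0): no bracket -> illegal
(3,0): flips 1 -> legal
(4,2): no bracket -> illegal
(5,0): no bracket -> illegal
(5,1): no bracket -> illegal
B mobility = 1
-- W to move --
(0,0): no bracket -> illegal
(0,2): no bracket -> illegal
(1,0): no bracket -> illegal
(1,2): no bracket -> illegal
(1,3): flips 1 -> legal
(1,4): no bracket -> illegal
(2,0): no bracket -> illegal
(2,4): no bracket -> illegal
(3,0): no bracket -> illegal
(3,4): flips 2 -> legal
(3,5): no bracket -> illegal
(4,2): flips 1 -> legal
(4,3): no bracket -> illegal
(4,5): no bracket -> illegal
(5,0): no bracket -> illegal
(5,1): flips 1 -> legal
(5,2): no bracket -> illegal
(5,3): no bracket -> illegal
(5,4): no bracket -> illegal
(5,5): no bracket -> illegal
W mobility = 4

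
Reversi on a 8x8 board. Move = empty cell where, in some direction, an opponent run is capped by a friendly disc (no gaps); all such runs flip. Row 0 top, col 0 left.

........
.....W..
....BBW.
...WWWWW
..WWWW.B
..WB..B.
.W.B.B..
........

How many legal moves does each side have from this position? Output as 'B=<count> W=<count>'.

Answer: B=12 W=11

Derivation:
-- B to move --
(0,4): no bracket -> illegal
(0,5): flips 1 -> legal
(0,6): flips 1 -> legal
(1,4): no bracket -> illegal
(1,6): no bracket -> illegal
(1,7): flips 3 -> legal
(2,2): no bracket -> illegal
(2,3): flips 4 -> legal
(2,7): flips 2 -> legal
(3,1): flips 1 -> legal
(3,2): no bracket -> illegal
(4,1): flips 1 -> legal
(4,6): flips 1 -> legal
(5,0): no bracket -> illegal
(5,1): flips 3 -> legal
(5,4): flips 2 -> legal
(5,5): flips 2 -> legal
(6,0): no bracket -> illegal
(6,2): no bracket -> illegal
(7,0): flips 4 -> legal
(7,1): no bracket -> illegal
(7,2): no bracket -> illegal
B mobility = 12
-- W to move --
(1,3): flips 1 -> legal
(1,4): flips 2 -> legal
(1,6): flips 1 -> legal
(2,3): flips 2 -> legal
(4,6): no bracket -> illegal
(5,4): flips 1 -> legal
(5,5): no bracket -> illegal
(5,7): flips 1 -> legal
(6,2): flips 1 -> legal
(6,4): flips 1 -> legal
(6,6): no bracket -> illegal
(6,7): flips 1 -> legal
(7,2): no bracket -> illegal
(7,3): flips 2 -> legal
(7,4): flips 1 -> legal
(7,5): no bracket -> illegal
(7,6): no bracket -> illegal
W mobility = 11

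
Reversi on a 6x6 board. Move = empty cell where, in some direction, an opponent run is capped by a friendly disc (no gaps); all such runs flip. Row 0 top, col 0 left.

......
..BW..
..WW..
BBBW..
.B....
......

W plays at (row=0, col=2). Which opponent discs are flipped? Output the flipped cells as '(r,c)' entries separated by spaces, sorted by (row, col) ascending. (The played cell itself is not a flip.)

Dir NW: edge -> no flip
Dir N: edge -> no flip
Dir NE: edge -> no flip
Dir W: first cell '.' (not opp) -> no flip
Dir E: first cell '.' (not opp) -> no flip
Dir SW: first cell '.' (not opp) -> no flip
Dir S: opp run (1,2) capped by W -> flip
Dir SE: first cell 'W' (not opp) -> no flip

Answer: (1,2)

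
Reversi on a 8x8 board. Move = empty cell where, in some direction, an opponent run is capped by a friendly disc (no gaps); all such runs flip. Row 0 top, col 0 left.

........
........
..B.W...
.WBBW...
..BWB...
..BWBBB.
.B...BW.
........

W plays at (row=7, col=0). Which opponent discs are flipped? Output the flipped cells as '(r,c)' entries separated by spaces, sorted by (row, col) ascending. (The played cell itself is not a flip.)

Answer: (5,2) (6,1)

Derivation:
Dir NW: edge -> no flip
Dir N: first cell '.' (not opp) -> no flip
Dir NE: opp run (6,1) (5,2) capped by W -> flip
Dir W: edge -> no flip
Dir E: first cell '.' (not opp) -> no flip
Dir SW: edge -> no flip
Dir S: edge -> no flip
Dir SE: edge -> no flip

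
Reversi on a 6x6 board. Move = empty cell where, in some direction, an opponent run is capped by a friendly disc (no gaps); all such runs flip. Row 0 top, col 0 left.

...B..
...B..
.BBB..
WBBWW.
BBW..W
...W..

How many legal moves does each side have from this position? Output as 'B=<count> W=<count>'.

Answer: B=5 W=5

Derivation:
-- B to move --
(2,0): flips 1 -> legal
(2,4): no bracket -> illegal
(2,5): no bracket -> illegal
(3,5): flips 2 -> legal
(4,3): flips 2 -> legal
(4,4): flips 1 -> legal
(5,1): no bracket -> illegal
(5,2): flips 1 -> legal
(5,4): no bracket -> illegal
(5,5): no bracket -> illegal
B mobility = 5
-- W to move --
(0,2): no bracket -> illegal
(0,4): no bracket -> illegal
(1,0): no bracket -> illegal
(1,1): flips 1 -> legal
(1,2): flips 4 -> legal
(1,4): no bracket -> illegal
(2,0): flips 1 -> legal
(2,4): no bracket -> illegal
(4,3): no bracket -> illegal
(5,0): flips 1 -> legal
(5,1): no bracket -> illegal
(5,2): flips 1 -> legal
W mobility = 5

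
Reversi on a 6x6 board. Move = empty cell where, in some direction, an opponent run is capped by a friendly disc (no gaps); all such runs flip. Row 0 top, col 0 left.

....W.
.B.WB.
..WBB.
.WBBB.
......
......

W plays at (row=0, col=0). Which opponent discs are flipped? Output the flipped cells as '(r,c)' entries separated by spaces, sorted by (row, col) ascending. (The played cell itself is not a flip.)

Dir NW: edge -> no flip
Dir N: edge -> no flip
Dir NE: edge -> no flip
Dir W: edge -> no flip
Dir E: first cell '.' (not opp) -> no flip
Dir SW: edge -> no flip
Dir S: first cell '.' (not opp) -> no flip
Dir SE: opp run (1,1) capped by W -> flip

Answer: (1,1)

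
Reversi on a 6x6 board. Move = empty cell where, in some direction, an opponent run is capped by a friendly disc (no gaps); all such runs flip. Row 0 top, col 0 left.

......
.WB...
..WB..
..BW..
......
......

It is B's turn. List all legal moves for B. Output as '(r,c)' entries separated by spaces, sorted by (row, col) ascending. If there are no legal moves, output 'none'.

Answer: (1,0) (2,1) (3,4) (4,3)

Derivation:
(0,0): no bracket -> illegal
(0,1): no bracket -> illegal
(0,2): no bracket -> illegal
(1,0): flips 1 -> legal
(1,3): no bracket -> illegal
(2,0): no bracket -> illegal
(2,1): flips 1 -> legal
(2,4): no bracket -> illegal
(3,1): no bracket -> illegal
(3,4): flips 1 -> legal
(4,2): no bracket -> illegal
(4,3): flips 1 -> legal
(4,4): no bracket -> illegal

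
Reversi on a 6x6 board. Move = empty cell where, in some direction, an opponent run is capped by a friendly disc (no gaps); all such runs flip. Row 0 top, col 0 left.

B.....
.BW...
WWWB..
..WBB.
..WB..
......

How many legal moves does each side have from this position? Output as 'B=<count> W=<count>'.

Answer: B=6 W=9

Derivation:
-- B to move --
(0,1): flips 1 -> legal
(0,2): no bracket -> illegal
(0,3): no bracket -> illegal
(1,0): flips 2 -> legal
(1,3): flips 1 -> legal
(3,0): no bracket -> illegal
(3,1): flips 2 -> legal
(4,1): flips 2 -> legal
(5,1): flips 1 -> legal
(5,2): no bracket -> illegal
(5,3): no bracket -> illegal
B mobility = 6
-- W to move --
(0,1): flips 1 -> legal
(0,2): flips 1 -> legal
(1,0): flips 1 -> legal
(1,3): no bracket -> illegal
(1,4): flips 1 -> legal
(2,4): flips 2 -> legal
(2,5): no bracket -> illegal
(3,5): flips 2 -> legal
(4,4): flips 2 -> legal
(4,5): flips 2 -> legal
(5,2): no bracket -> illegal
(5,3): no bracket -> illegal
(5,4): flips 1 -> legal
W mobility = 9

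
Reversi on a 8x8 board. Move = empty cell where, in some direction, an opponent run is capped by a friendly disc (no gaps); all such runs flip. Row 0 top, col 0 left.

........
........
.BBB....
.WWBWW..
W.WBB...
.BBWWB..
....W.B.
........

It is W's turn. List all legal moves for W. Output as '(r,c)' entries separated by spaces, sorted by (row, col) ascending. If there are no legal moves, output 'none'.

(1,0): flips 1 -> legal
(1,1): flips 1 -> legal
(1,2): flips 2 -> legal
(1,3): flips 4 -> legal
(1,4): flips 1 -> legal
(2,0): no bracket -> illegal
(2,4): flips 1 -> legal
(3,0): no bracket -> illegal
(4,1): no bracket -> illegal
(4,5): flips 2 -> legal
(4,6): flips 1 -> legal
(5,0): flips 2 -> legal
(5,6): flips 1 -> legal
(5,7): no bracket -> illegal
(6,0): flips 1 -> legal
(6,1): flips 2 -> legal
(6,2): flips 2 -> legal
(6,3): no bracket -> illegal
(6,5): no bracket -> illegal
(6,7): no bracket -> illegal
(7,5): no bracket -> illegal
(7,6): no bracket -> illegal
(7,7): no bracket -> illegal

Answer: (1,0) (1,1) (1,2) (1,3) (1,4) (2,4) (4,5) (4,6) (5,0) (5,6) (6,0) (6,1) (6,2)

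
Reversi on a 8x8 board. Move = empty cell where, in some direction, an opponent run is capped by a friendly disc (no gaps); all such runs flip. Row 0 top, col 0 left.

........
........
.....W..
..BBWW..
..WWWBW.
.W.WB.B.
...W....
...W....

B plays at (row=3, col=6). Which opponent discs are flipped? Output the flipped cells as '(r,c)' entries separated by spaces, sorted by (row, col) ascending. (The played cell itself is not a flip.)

Answer: (3,4) (3,5) (4,6)

Derivation:
Dir NW: opp run (2,5), next='.' -> no flip
Dir N: first cell '.' (not opp) -> no flip
Dir NE: first cell '.' (not opp) -> no flip
Dir W: opp run (3,5) (3,4) capped by B -> flip
Dir E: first cell '.' (not opp) -> no flip
Dir SW: first cell 'B' (not opp) -> no flip
Dir S: opp run (4,6) capped by B -> flip
Dir SE: first cell '.' (not opp) -> no flip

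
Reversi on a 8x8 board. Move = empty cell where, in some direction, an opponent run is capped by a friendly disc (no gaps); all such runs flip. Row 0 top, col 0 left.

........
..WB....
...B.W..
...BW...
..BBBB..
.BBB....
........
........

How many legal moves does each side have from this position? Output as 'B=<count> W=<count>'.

-- B to move --
(0,1): flips 1 -> legal
(0,2): no bracket -> illegal
(0,3): no bracket -> illegal
(1,1): flips 1 -> legal
(1,4): no bracket -> illegal
(1,5): no bracket -> illegal
(1,6): flips 2 -> legal
(2,1): no bracket -> illegal
(2,2): no bracket -> illegal
(2,4): flips 1 -> legal
(2,6): no bracket -> illegal
(3,5): flips 1 -> legal
(3,6): no bracket -> illegal
B mobility = 5
-- W to move --
(0,2): no bracket -> illegal
(0,3): no bracket -> illegal
(0,4): no bracket -> illegal
(1,4): flips 1 -> legal
(2,2): no bracket -> illegal
(2,4): no bracket -> illegal
(3,1): no bracket -> illegal
(3,2): flips 1 -> legal
(3,5): no bracket -> illegal
(3,6): no bracket -> illegal
(4,0): no bracket -> illegal
(4,1): no bracket -> illegal
(4,6): no bracket -> illegal
(5,0): no bracket -> illegal
(5,4): flips 1 -> legal
(5,5): no bracket -> illegal
(5,6): flips 1 -> legal
(6,0): no bracket -> illegal
(6,1): flips 2 -> legal
(6,2): no bracket -> illegal
(6,3): no bracket -> illegal
(6,4): no bracket -> illegal
W mobility = 5

Answer: B=5 W=5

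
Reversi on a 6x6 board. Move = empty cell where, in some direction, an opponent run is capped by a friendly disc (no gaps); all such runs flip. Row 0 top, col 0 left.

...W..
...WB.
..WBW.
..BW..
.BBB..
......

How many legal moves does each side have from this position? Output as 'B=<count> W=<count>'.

-- B to move --
(0,2): no bracket -> illegal
(0,4): no bracket -> illegal
(1,1): no bracket -> illegal
(1,2): flips 2 -> legal
(1,5): flips 2 -> legal
(2,1): flips 1 -> legal
(2,5): flips 1 -> legal
(3,1): no bracket -> illegal
(3,4): flips 2 -> legal
(3,5): no bracket -> illegal
(4,4): no bracket -> illegal
B mobility = 5
-- W to move --
(0,4): flips 1 -> legal
(0,5): no bracket -> illegal
(1,2): no bracket -> illegal
(1,5): flips 1 -> legal
(2,1): no bracket -> illegal
(2,5): flips 1 -> legal
(3,0): no bracket -> illegal
(3,1): flips 1 -> legal
(3,4): no bracket -> illegal
(4,0): no bracket -> illegal
(4,4): no bracket -> illegal
(5,0): no bracket -> illegal
(5,1): flips 1 -> legal
(5,2): flips 2 -> legal
(5,3): flips 1 -> legal
(5,4): no bracket -> illegal
W mobility = 7

Answer: B=5 W=7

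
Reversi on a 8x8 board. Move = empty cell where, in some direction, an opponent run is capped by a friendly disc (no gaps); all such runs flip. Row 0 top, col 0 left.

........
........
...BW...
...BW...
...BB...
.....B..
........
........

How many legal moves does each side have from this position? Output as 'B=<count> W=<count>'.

-- B to move --
(1,3): no bracket -> illegal
(1,4): flips 2 -> legal
(1,5): flips 1 -> legal
(2,5): flips 2 -> legal
(3,5): flips 1 -> legal
(4,5): flips 1 -> legal
B mobility = 5
-- W to move --
(1,2): flips 1 -> legal
(1,3): no bracket -> illegal
(1,4): no bracket -> illegal
(2,2): flips 1 -> legal
(3,2): flips 1 -> legal
(3,5): no bracket -> illegal
(4,2): flips 1 -> legal
(4,5): no bracket -> illegal
(4,6): no bracket -> illegal
(5,2): flips 1 -> legal
(5,3): no bracket -> illegal
(5,4): flips 1 -> legal
(5,6): no bracket -> illegal
(6,4): no bracket -> illegal
(6,5): no bracket -> illegal
(6,6): no bracket -> illegal
W mobility = 6

Answer: B=5 W=6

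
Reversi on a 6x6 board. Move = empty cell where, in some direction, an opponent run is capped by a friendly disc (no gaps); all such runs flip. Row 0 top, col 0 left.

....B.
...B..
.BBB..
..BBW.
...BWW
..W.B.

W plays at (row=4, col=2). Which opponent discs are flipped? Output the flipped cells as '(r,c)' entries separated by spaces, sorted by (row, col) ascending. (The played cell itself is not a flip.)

Dir NW: first cell '.' (not opp) -> no flip
Dir N: opp run (3,2) (2,2), next='.' -> no flip
Dir NE: opp run (3,3), next='.' -> no flip
Dir W: first cell '.' (not opp) -> no flip
Dir E: opp run (4,3) capped by W -> flip
Dir SW: first cell '.' (not opp) -> no flip
Dir S: first cell 'W' (not opp) -> no flip
Dir SE: first cell '.' (not opp) -> no flip

Answer: (4,3)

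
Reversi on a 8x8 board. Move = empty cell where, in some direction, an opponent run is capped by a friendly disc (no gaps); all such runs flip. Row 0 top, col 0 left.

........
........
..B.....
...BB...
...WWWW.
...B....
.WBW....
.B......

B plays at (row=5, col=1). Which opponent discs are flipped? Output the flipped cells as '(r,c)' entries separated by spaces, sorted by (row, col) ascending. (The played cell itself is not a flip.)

Dir NW: first cell '.' (not opp) -> no flip
Dir N: first cell '.' (not opp) -> no flip
Dir NE: first cell '.' (not opp) -> no flip
Dir W: first cell '.' (not opp) -> no flip
Dir E: first cell '.' (not opp) -> no flip
Dir SW: first cell '.' (not opp) -> no flip
Dir S: opp run (6,1) capped by B -> flip
Dir SE: first cell 'B' (not opp) -> no flip

Answer: (6,1)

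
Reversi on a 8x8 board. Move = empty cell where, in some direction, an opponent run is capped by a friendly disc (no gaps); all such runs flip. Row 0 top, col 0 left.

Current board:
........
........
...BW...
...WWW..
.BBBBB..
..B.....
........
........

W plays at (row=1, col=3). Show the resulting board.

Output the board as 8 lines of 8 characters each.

Place W at (1,3); scan 8 dirs for brackets.
Dir NW: first cell '.' (not opp) -> no flip
Dir N: first cell '.' (not opp) -> no flip
Dir NE: first cell '.' (not opp) -> no flip
Dir W: first cell '.' (not opp) -> no flip
Dir E: first cell '.' (not opp) -> no flip
Dir SW: first cell '.' (not opp) -> no flip
Dir S: opp run (2,3) capped by W -> flip
Dir SE: first cell 'W' (not opp) -> no flip
All flips: (2,3)

Answer: ........
...W....
...WW...
...WWW..
.BBBBB..
..B.....
........
........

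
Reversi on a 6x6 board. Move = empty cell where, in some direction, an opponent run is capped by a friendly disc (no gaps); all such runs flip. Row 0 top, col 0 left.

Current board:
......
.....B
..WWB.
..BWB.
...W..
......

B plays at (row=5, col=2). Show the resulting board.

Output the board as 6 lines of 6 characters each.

Answer: ......
.....B
..WWB.
..BWB.
...B..
..B...

Derivation:
Place B at (5,2); scan 8 dirs for brackets.
Dir NW: first cell '.' (not opp) -> no flip
Dir N: first cell '.' (not opp) -> no flip
Dir NE: opp run (4,3) capped by B -> flip
Dir W: first cell '.' (not opp) -> no flip
Dir E: first cell '.' (not opp) -> no flip
Dir SW: edge -> no flip
Dir S: edge -> no flip
Dir SE: edge -> no flip
All flips: (4,3)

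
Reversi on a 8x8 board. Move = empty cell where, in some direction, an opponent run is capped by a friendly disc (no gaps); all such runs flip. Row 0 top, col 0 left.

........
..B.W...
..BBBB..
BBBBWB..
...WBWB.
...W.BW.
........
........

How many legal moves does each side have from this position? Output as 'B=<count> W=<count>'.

Answer: B=11 W=11

Derivation:
-- B to move --
(0,3): flips 1 -> legal
(0,4): flips 1 -> legal
(0,5): flips 1 -> legal
(1,3): no bracket -> illegal
(1,5): no bracket -> illegal
(3,6): no bracket -> illegal
(4,2): flips 1 -> legal
(4,7): no bracket -> illegal
(5,2): flips 2 -> legal
(5,4): flips 1 -> legal
(5,7): flips 1 -> legal
(6,2): flips 1 -> legal
(6,3): flips 2 -> legal
(6,4): no bracket -> illegal
(6,5): no bracket -> illegal
(6,6): flips 1 -> legal
(6,7): flips 3 -> legal
B mobility = 11
-- W to move --
(0,1): flips 2 -> legal
(0,2): no bracket -> illegal
(0,3): no bracket -> illegal
(1,1): no bracket -> illegal
(1,3): flips 2 -> legal
(1,5): flips 2 -> legal
(1,6): flips 1 -> legal
(2,0): no bracket -> illegal
(2,1): flips 1 -> legal
(2,6): flips 2 -> legal
(3,6): flips 3 -> legal
(3,7): no bracket -> illegal
(4,0): no bracket -> illegal
(4,1): flips 2 -> legal
(4,2): no bracket -> illegal
(4,7): flips 1 -> legal
(5,4): flips 2 -> legal
(5,7): no bracket -> illegal
(6,4): no bracket -> illegal
(6,5): flips 1 -> legal
(6,6): no bracket -> illegal
W mobility = 11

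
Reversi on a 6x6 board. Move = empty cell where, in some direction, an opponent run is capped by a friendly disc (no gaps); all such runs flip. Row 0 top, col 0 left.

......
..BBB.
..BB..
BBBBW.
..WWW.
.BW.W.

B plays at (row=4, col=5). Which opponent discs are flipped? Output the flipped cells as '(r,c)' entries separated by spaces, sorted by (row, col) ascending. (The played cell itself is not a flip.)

Dir NW: opp run (3,4) capped by B -> flip
Dir N: first cell '.' (not opp) -> no flip
Dir NE: edge -> no flip
Dir W: opp run (4,4) (4,3) (4,2), next='.' -> no flip
Dir E: edge -> no flip
Dir SW: opp run (5,4), next=edge -> no flip
Dir S: first cell '.' (not opp) -> no flip
Dir SE: edge -> no flip

Answer: (3,4)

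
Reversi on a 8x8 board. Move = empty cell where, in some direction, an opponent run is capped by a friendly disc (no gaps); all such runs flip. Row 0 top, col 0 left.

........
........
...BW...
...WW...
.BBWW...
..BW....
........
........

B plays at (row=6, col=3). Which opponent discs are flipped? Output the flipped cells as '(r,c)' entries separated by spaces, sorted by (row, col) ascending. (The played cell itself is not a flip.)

Dir NW: first cell 'B' (not opp) -> no flip
Dir N: opp run (5,3) (4,3) (3,3) capped by B -> flip
Dir NE: first cell '.' (not opp) -> no flip
Dir W: first cell '.' (not opp) -> no flip
Dir E: first cell '.' (not opp) -> no flip
Dir SW: first cell '.' (not opp) -> no flip
Dir S: first cell '.' (not opp) -> no flip
Dir SE: first cell '.' (not opp) -> no flip

Answer: (3,3) (4,3) (5,3)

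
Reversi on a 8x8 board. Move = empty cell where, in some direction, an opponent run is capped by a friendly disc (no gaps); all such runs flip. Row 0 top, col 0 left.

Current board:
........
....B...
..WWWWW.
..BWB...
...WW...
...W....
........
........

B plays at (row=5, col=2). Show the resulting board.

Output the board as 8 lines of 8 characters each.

Place B at (5,2); scan 8 dirs for brackets.
Dir NW: first cell '.' (not opp) -> no flip
Dir N: first cell '.' (not opp) -> no flip
Dir NE: opp run (4,3) capped by B -> flip
Dir W: first cell '.' (not opp) -> no flip
Dir E: opp run (5,3), next='.' -> no flip
Dir SW: first cell '.' (not opp) -> no flip
Dir S: first cell '.' (not opp) -> no flip
Dir SE: first cell '.' (not opp) -> no flip
All flips: (4,3)

Answer: ........
....B...
..WWWWW.
..BWB...
...BW...
..BW....
........
........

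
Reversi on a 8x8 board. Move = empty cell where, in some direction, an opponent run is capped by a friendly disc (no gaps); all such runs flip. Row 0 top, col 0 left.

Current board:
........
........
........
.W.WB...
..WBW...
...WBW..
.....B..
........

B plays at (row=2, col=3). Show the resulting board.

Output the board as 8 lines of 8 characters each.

Answer: ........
........
...B....
.W.BB...
..WBW...
...WBW..
.....B..
........

Derivation:
Place B at (2,3); scan 8 dirs for brackets.
Dir NW: first cell '.' (not opp) -> no flip
Dir N: first cell '.' (not opp) -> no flip
Dir NE: first cell '.' (not opp) -> no flip
Dir W: first cell '.' (not opp) -> no flip
Dir E: first cell '.' (not opp) -> no flip
Dir SW: first cell '.' (not opp) -> no flip
Dir S: opp run (3,3) capped by B -> flip
Dir SE: first cell 'B' (not opp) -> no flip
All flips: (3,3)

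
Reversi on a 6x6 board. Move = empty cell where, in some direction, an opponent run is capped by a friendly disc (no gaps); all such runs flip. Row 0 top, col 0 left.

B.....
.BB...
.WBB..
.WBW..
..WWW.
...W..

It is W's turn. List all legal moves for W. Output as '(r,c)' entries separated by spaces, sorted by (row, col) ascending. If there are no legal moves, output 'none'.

Answer: (0,1) (0,2) (0,3) (1,3) (2,4)

Derivation:
(0,1): flips 1 -> legal
(0,2): flips 3 -> legal
(0,3): flips 1 -> legal
(1,0): no bracket -> illegal
(1,3): flips 2 -> legal
(1,4): no bracket -> illegal
(2,0): no bracket -> illegal
(2,4): flips 2 -> legal
(3,4): no bracket -> illegal
(4,1): no bracket -> illegal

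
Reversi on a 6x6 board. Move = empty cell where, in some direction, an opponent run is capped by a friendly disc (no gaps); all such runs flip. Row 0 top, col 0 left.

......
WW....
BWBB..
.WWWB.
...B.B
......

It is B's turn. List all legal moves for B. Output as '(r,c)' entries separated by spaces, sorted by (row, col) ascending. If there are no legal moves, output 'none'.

Answer: (0,0) (0,2) (3,0) (4,0) (4,1) (4,2) (4,4)

Derivation:
(0,0): flips 2 -> legal
(0,1): no bracket -> illegal
(0,2): flips 1 -> legal
(1,2): no bracket -> illegal
(2,4): no bracket -> illegal
(3,0): flips 3 -> legal
(4,0): flips 1 -> legal
(4,1): flips 1 -> legal
(4,2): flips 2 -> legal
(4,4): flips 1 -> legal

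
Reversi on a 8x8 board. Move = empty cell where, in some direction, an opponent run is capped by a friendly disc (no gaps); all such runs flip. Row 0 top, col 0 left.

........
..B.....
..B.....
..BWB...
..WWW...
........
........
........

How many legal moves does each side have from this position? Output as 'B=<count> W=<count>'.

-- B to move --
(2,3): no bracket -> illegal
(2,4): no bracket -> illegal
(3,1): no bracket -> illegal
(3,5): no bracket -> illegal
(4,1): no bracket -> illegal
(4,5): no bracket -> illegal
(5,1): no bracket -> illegal
(5,2): flips 2 -> legal
(5,3): no bracket -> illegal
(5,4): flips 2 -> legal
(5,5): flips 2 -> legal
B mobility = 3
-- W to move --
(0,1): no bracket -> illegal
(0,2): flips 3 -> legal
(0,3): no bracket -> illegal
(1,1): flips 1 -> legal
(1,3): no bracket -> illegal
(2,1): flips 1 -> legal
(2,3): no bracket -> illegal
(2,4): flips 1 -> legal
(2,5): flips 1 -> legal
(3,1): flips 1 -> legal
(3,5): flips 1 -> legal
(4,1): no bracket -> illegal
(4,5): no bracket -> illegal
W mobility = 7

Answer: B=3 W=7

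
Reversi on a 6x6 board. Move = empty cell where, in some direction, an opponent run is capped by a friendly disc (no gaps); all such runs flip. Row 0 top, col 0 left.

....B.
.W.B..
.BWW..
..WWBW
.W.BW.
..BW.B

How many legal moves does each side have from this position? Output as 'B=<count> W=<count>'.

-- B to move --
(0,0): flips 4 -> legal
(0,1): flips 1 -> legal
(0,2): no bracket -> illegal
(1,0): no bracket -> illegal
(1,2): flips 1 -> legal
(1,4): no bracket -> illegal
(2,0): no bracket -> illegal
(2,4): flips 2 -> legal
(2,5): no bracket -> illegal
(3,0): flips 1 -> legal
(3,1): flips 3 -> legal
(4,0): no bracket -> illegal
(4,2): no bracket -> illegal
(4,5): flips 1 -> legal
(5,0): no bracket -> illegal
(5,1): no bracket -> illegal
(5,4): flips 2 -> legal
B mobility = 8
-- W to move --
(0,2): no bracket -> illegal
(0,3): flips 1 -> legal
(0,5): no bracket -> illegal
(1,0): flips 1 -> legal
(1,2): no bracket -> illegal
(1,4): no bracket -> illegal
(1,5): no bracket -> illegal
(2,0): flips 1 -> legal
(2,4): flips 1 -> legal
(2,5): no bracket -> illegal
(3,0): no bracket -> illegal
(3,1): flips 1 -> legal
(4,2): flips 1 -> legal
(4,5): flips 1 -> legal
(5,1): flips 1 -> legal
(5,4): flips 1 -> legal
W mobility = 9

Answer: B=8 W=9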